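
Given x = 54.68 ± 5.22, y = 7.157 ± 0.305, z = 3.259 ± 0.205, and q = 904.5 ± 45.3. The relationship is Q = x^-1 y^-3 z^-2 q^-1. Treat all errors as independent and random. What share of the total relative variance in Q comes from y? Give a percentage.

(δQ/Q)² = (-1·δx/x)² + (-3·δy/y)² + (-2·δz/z)² + (-1·δq/q)²
  x term: (-1×0.0955)² = 0.00911
  y term: (-3×0.0426)² = 0.0163
  z term: (-2×0.0629)² = 0.0158
  q term: (-1×0.0501)² = 0.00251
Total = 0.0438. Share from y = 0.0163/0.0438 = 0.373.

37.3%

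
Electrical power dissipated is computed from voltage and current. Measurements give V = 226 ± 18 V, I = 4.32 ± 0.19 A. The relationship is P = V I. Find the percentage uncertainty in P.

9.10%

Since P is a product/quotient, work with relative uncertainties:
  (1·δV/V)² = (1×0.0796)² = 0.00634;  (1·δI/I)² = (1×0.0440)² = 0.00193
δP/P = √(0.00828) = 0.0910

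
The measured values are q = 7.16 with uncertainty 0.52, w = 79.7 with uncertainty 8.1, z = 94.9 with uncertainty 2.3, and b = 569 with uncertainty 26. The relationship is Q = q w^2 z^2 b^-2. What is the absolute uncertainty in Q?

303

Since Q is a product/quotient, work with relative uncertainties:
  (1·δq/q)² = (1×0.0726)² = 0.00527;  (2·δw/w)² = (2×0.102)² = 0.0413;  (2·δz/z)² = (2×0.0242)² = 0.00235;  (-2·δb/b)² = (-2×0.0457)² = 0.00835
δQ/Q = √(0.0573) = 0.239
Q = 1270, so δQ = 0.239 × 1270 = 303.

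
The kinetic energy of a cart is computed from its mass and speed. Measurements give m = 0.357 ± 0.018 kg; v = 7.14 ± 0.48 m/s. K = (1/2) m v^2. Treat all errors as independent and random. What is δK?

1.31 J

K is a product of powers, so relative uncertainties combine in quadrature:
  (1·δm/m)² = (1×0.0504)² = 0.00254;  (2·δv/v)² = (2×0.0672)² = 0.0181
δK/K = √(0.0206) = 0.144
K = 9.10 J, so δK = 0.144 × 9.10 = 1.31 J.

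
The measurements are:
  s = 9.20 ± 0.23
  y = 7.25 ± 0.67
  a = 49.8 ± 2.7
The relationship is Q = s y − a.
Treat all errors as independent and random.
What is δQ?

Let p = s·y = 66.7. δp/p = √((1·δs/s)² + (1·δy/y)²) = √(0.000625 + 0.00854) = 0.0957, so δp = 6.39.
Q = p − a: δQ = √(δp² + δa²) = √(40.8 + 7.29) = 6.93

6.93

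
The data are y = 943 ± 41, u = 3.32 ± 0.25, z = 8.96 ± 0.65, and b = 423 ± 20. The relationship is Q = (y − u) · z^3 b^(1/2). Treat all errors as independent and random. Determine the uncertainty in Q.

Let w = y − u = 940. δw = √(δy² + δu²) = √(1680 + 0.0625) = 41.0, so δw/w = 0.0436.
Q is then a monomial in w, z, b:
δQ/Q = √((δw/w)² + (3·δz/z)² + (½·δb/b)²) = √(0.00190 + 0.0474 + 0.000559) = 0.223
Q = 1.39e+07, so δQ = 0.223 × 1.39e+07 = 3.1e+06.

3.1e+06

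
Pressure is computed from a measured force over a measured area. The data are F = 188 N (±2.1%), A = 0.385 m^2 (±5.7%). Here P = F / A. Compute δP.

For a monomial P ∝ F, A^-1, fractional errors add in quadrature:
  (1·δF/F)² = (1×0.0210)² = 0.000441;  (-1·δA/A)² = (-1×0.0570)² = 0.00325
δP/P = √(0.00369) = 0.0607
P = 488 Pa, so δP = 0.0607 × 488 = 29.7 Pa.

29.7 Pa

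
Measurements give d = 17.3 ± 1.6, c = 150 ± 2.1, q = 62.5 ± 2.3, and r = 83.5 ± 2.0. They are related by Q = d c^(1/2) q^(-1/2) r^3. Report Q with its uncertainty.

(1.56 ± 0.185) × 10^7

Each factor contributes (exponent × relative error)² to (δQ/Q)²:
  (1·δd/d)² = (1×0.0925)² = 0.00855;  (½·δc/c)² = (0.5×0.0140)² = 4.9e-05;  (−½·δq/q)² = (-0.5×0.0368)² = 0.000339;  (3·δr/r)² = (3×0.0240)² = 0.00516
δQ/Q = √(0.0141) = 0.119
Q = 1.56e+07, so δQ = 0.119 × 1.56e+07 = 1.85e+06.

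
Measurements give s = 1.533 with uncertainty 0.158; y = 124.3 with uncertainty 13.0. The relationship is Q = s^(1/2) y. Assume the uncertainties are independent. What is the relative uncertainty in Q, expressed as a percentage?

Each factor contributes (exponent × relative error)² to (δQ/Q)²:
  (½·δs/s)² = (0.5×0.103)² = 0.00266;  (1·δy/y)² = (1×0.105)² = 0.0109
δQ/Q = √(0.0136) = 0.117

11.7%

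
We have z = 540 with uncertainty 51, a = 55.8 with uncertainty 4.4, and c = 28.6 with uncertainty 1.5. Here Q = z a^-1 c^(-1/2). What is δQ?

Products/powers → add relative errors in quadrature, weighted by exponent:
  (1·δz/z)² = (1×0.0944)² = 0.00892;  (-1·δa/a)² = (-1×0.0789)² = 0.00622;  (−½·δc/c)² = (-0.5×0.0524)² = 0.000688
δQ/Q = √(0.0158) = 0.126
Q = 1.81, so δQ = 0.126 × 1.81 = 0.228.

0.228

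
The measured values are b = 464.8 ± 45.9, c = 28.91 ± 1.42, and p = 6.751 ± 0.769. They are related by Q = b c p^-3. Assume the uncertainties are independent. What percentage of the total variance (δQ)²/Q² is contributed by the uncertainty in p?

90.6%

(δQ/Q)² = (1·δb/b)² + (1·δc/c)² + (-3·δp/p)²
  b term: (1×0.0988)² = 0.00975
  c term: (1×0.0491)² = 0.00241
  p term: (-3×0.114)² = 0.117
Total = 0.129. Share from p = 0.117/0.129 = 0.906.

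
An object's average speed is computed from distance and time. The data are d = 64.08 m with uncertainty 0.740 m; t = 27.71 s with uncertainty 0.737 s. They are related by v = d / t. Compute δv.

v is a product of powers, so relative uncertainties combine in quadrature:
  (1·δd/d)² = (1×0.0115)² = 0.000133;  (-1·δt/t)² = (-1×0.0266)² = 0.000707
δv/v = √(0.000841) = 0.0290
v = 2.313 m/s, so δv = 0.0290 × 2.313 = 0.0671 m/s.

0.0671 m/s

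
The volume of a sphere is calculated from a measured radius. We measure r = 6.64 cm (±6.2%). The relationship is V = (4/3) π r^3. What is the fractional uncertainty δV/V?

V is a product of powers, so relative uncertainties combine in quadrature:
  (3·δr/r)² = (3×0.0620)² = 0.0346
δV/V = √(0.0346) = 0.186

0.186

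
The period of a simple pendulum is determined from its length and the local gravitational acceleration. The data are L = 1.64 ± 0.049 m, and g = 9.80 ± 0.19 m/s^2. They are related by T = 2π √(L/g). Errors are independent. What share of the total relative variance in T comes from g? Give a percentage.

29.6%

(δT/T)² = (½·δL/L)² + (−½·δg/g)²
  L term: (0.5×0.0299)² = 0.000223
  g term: (-0.5×0.0194)² = 9.4e-05
Total = 0.000317. Share from g = 9.4e-05/0.000317 = 0.296.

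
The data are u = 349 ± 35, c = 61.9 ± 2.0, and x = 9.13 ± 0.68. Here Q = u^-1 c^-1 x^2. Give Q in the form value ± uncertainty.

Q is a product of powers, so relative uncertainties combine in quadrature:
  (-1·δu/u)² = (-1×0.100)² = 0.0101;  (-1·δc/c)² = (-1×0.0323)² = 0.00104;  (2·δx/x)² = (2×0.0745)² = 0.0222
δQ/Q = √(0.0333) = 0.182
Q = 0.00386, so δQ = 0.182 × 0.00386 = 0.000704.

0.00386 ± 0.000704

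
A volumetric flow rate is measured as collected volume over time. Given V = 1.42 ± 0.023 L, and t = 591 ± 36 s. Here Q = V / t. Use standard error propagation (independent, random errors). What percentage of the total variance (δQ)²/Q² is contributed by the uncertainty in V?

(δQ/Q)² = (1·δV/V)² + (-1·δt/t)²
  V term: (1×0.0162)² = 0.000262
  t term: (-1×0.0609)² = 0.00371
Total = 0.00397. Share from V = 0.000262/0.00397 = 0.0660.

6.60%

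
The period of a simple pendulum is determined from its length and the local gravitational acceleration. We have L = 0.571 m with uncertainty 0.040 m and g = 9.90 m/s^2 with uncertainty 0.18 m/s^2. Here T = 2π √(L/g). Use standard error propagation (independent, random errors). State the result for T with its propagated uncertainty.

Each factor contributes (exponent × relative error)² to (δT/T)²:
  (½·δL/L)² = (0.5×0.0701)² = 0.00123;  (−½·δg/g)² = (-0.5×0.0182)² = 8.26e-05
δT/T = √(0.00131) = 0.0362
T = 1.51 s, so δT = 0.0362 × 1.51 = 0.0546 s.

1.51 ± 0.0546 s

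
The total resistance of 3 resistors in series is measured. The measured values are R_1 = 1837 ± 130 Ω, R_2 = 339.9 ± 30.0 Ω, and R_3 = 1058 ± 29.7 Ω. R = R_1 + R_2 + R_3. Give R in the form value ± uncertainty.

3235 ± 137 Ω

Absolute uncertainties add in quadrature for a linear combination:
  (δR_1)² = 16900;  (δR_2)² = 900;  (δR_3)² = 882
δR = √(18700) = 137 Ω
R = 3235 Ω.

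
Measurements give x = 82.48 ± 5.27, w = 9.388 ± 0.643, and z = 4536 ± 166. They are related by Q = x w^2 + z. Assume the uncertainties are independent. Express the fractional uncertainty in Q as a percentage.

9.41%

Let p = x·w^2 = 7269. δp/p = √((1·δx/x)² + (2·δw/w)²) = √(0.00408 + 0.0188) = 0.151, so δp = 1100.
Q = p + z: δQ = √(δp² + δz²) = √(1.21e+06 + 27600) = 1110
Q = 11810, so δQ/Q = 1110/11810 = 0.0941.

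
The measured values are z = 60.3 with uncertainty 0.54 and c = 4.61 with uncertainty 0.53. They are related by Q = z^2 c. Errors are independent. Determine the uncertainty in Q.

1950

For a monomial Q ∝ z^2, c, fractional errors add in quadrature:
  (2·δz/z)² = (2×0.00896)² = 0.000321;  (1·δc/c)² = (1×0.115)² = 0.0132
δQ/Q = √(0.0135) = 0.116
Q = 16800, so δQ = 0.116 × 16800 = 1950.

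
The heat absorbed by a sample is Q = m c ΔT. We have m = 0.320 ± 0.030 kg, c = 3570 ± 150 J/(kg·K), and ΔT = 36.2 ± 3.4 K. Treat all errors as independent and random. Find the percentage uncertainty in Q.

13.9%

Products/powers → add relative errors in quadrature, weighted by exponent:
  (1·δm/m)² = (1×0.0938)² = 0.00879;  (1·δc/c)² = (1×0.0420)² = 0.00177;  (1·δΔT/ΔT)² = (1×0.0939)² = 0.00882
δQ/Q = √(0.0194) = 0.139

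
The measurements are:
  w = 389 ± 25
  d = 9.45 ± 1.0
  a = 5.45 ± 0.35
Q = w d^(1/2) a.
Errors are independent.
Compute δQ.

Products/powers → add relative errors in quadrature, weighted by exponent:
  (1·δw/w)² = (1×0.0643)² = 0.00413;  (½·δd/d)² = (0.5×0.106)² = 0.00280;  (1·δa/a)² = (1×0.0642)² = 0.00412
δQ/Q = √(0.0111) = 0.105
Q = 6520, so δQ = 0.105 × 6520 = 685.

685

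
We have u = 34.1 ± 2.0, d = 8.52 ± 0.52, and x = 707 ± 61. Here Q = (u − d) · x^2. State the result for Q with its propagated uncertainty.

(1.28 ± 0.244) × 10^7

Let w = u − d = 25.6. δw = √(δu² + δd²) = √(4.00 + 0.270) = 2.07, so δw/w = 0.0808.
Q is then a monomial in w, x:
δQ/Q = √((δw/w)² + (2·δx/x)²) = √(0.00653 + 0.0298) = 0.191
Q = 1.28e+07, so δQ = 0.191 × 1.28e+07 = 2.44e+06.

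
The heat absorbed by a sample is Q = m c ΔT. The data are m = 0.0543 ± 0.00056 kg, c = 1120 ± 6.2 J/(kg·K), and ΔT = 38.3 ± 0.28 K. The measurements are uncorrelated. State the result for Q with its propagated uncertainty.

Relative error in a monomial: (δQ/Q)² = Σ (nᵢ · δxᵢ/xᵢ)².
  (1·δm/m)² = (1×0.0103)² = 0.000106;  (1·δc/c)² = (1×0.00554)² = 3.06e-05;  (1·δΔT/ΔT)² = (1×0.00731)² = 5.34e-05
δQ/Q = √(0.000190) = 0.0138
Q = 2330 J, so δQ = 0.0138 × 2330 = 32.1 J.

2330 ± 32.1 J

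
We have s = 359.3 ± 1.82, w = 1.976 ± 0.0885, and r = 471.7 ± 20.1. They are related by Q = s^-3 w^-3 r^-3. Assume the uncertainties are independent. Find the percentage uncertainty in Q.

Q is a product of powers, so relative uncertainties combine in quadrature:
  (-3·δs/s)² = (-3×0.00507)² = 0.000231;  (-3·δw/w)² = (-3×0.0448)² = 0.0181;  (-3·δr/r)² = (-3×0.0426)² = 0.0163
δQ/Q = √(0.0346) = 0.186

18.6%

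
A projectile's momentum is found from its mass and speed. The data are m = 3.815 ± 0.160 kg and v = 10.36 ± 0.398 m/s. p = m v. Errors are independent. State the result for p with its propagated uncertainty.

Relative error in a monomial: (δp/p)² = Σ (nᵢ · δxᵢ/xᵢ)².
  (1·δm/m)² = (1×0.0419)² = 0.00176;  (1·δv/v)² = (1×0.0384)² = 0.00148
δp/p = √(0.00323) = 0.0569
p = 39.52 kg·m/s, so δp = 0.0569 × 39.52 = 2.25 kg·m/s.

39.52 ± 2.25 kg·m/s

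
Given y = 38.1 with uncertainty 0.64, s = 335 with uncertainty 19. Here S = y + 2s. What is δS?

Each term contributes (cᵢ δxᵢ)² to (δS)²:
  (δy)² = 0.410;  (2·δs)² = 1440
δS = √(1440) = 38.0

38.0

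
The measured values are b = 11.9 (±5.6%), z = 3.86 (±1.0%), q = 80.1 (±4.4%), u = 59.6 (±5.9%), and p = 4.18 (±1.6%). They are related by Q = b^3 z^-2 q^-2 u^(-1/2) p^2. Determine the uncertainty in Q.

0.00780

Relative error in a monomial: (δQ/Q)² = Σ (nᵢ · δxᵢ/xᵢ)².
  (3·δb/b)² = (3×0.0560)² = 0.0282;  (-2·δz/z)² = (-2×0.0100)² = 0.000400;  (-2·δq/q)² = (-2×0.0440)² = 0.00774;  (−½·δu/u)² = (-0.5×0.0590)² = 0.000870;  (2·δp/p)² = (2×0.0160)² = 0.00102
δQ/Q = √(0.0383) = 0.196
Q = 0.0399, so δQ = 0.196 × 0.0399 = 0.00780.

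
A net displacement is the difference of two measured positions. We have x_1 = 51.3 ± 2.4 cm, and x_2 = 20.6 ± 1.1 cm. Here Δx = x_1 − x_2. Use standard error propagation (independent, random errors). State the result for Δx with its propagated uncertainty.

Sums and differences: (δΔx)² = Σ (cᵢ δxᵢ)².
  (δx_1)² = 5.76;  (δx_2)² = 1.21
δΔx = √(6.97) = 2.64 cm
Δx = 30.7 cm.

30.7 ± 2.64 cm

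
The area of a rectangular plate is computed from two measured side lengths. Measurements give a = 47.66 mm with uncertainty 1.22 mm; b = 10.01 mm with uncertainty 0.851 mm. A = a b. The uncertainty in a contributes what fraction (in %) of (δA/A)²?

8.31%

(δA/A)² = (1·δa/a)² + (1·δb/b)²
  a term: (1×0.0256)² = 0.000655
  b term: (1×0.0850)² = 0.00723
Total = 0.00788. Share from a = 0.000655/0.00788 = 0.0831.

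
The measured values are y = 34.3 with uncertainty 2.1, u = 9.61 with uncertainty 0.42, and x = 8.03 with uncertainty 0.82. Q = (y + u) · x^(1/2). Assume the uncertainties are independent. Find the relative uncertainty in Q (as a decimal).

0.0706

Let w = y + u = 43.9. δw = √(δy² + δu²) = √(4.41 + 0.176) = 2.14, so δw/w = 0.0488.
Q is then a monomial in w, x:
δQ/Q = √((δw/w)² + (½·δx/x)²) = √(0.00238 + 0.00261) = 0.0706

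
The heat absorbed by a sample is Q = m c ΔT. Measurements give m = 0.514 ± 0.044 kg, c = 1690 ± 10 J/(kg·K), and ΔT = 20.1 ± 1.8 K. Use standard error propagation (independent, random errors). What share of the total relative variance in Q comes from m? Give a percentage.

47.6%

(δQ/Q)² = (1·δm/m)² + (1·δc/c)² + (1·δΔT/ΔT)²
  m term: (1×0.0856)² = 0.00733
  c term: (1×0.00592)² = 3.5e-05
  ΔT term: (1×0.0896)² = 0.00802
Total = 0.0154. Share from m = 0.00733/0.0154 = 0.476.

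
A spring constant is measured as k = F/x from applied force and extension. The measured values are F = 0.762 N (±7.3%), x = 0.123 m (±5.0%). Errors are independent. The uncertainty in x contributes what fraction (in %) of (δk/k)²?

31.9%

(δk/k)² = (1·δF/F)² + (-1·δx/x)²
  F term: (1×0.0730)² = 0.00533
  x term: (-1×0.0500)² = 0.00250
Total = 0.00783. Share from x = 0.00250/0.00783 = 0.319.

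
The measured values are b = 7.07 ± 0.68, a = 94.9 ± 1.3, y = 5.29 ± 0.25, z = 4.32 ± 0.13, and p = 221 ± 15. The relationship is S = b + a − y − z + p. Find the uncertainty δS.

15.1

Sums and differences: (δS)² = Σ (cᵢ δxᵢ)².
  (δb)² = 0.462;  (δa)² = 1.69;  (δy)² = 0.0625;  (δz)² = 0.0169;  (δp)² = 225
δS = √(227) = 15.1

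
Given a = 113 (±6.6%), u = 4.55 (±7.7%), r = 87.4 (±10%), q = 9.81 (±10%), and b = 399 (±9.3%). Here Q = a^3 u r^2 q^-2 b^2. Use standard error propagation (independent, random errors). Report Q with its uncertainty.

Relative error in a monomial: (δQ/Q)² = Σ (nᵢ · δxᵢ/xᵢ)².
  (3·δa/a)² = (3×0.0660)² = 0.0392;  (1·δu/u)² = (1×0.0770)² = 0.00593;  (2·δr/r)² = (2×0.100)² = 0.0400;  (-2·δq/q)² = (-2×0.100)² = 0.0400;  (2·δb/b)² = (2×0.0930)² = 0.0346
δQ/Q = √(0.160) = 0.400
Q = 8.3e+13, so δQ = 0.400 × 8.3e+13 = 3.32e+13.

(8.30 ± 3.32) × 10^13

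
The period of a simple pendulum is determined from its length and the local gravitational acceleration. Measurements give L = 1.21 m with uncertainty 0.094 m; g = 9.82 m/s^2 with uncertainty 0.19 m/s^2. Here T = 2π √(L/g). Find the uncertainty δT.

T is a product of powers, so relative uncertainties combine in quadrature:
  (½·δL/L)² = (0.5×0.0777)² = 0.00151;  (−½·δg/g)² = (-0.5×0.0193)² = 9.36e-05
δT/T = √(0.00160) = 0.0400
T = 2.21 s, so δT = 0.0400 × 2.21 = 0.0883 s.

0.0883 s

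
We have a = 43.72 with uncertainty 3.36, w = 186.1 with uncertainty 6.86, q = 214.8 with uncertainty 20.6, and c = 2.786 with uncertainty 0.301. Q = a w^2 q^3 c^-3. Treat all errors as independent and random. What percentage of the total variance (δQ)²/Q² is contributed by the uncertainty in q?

41.6%

(δQ/Q)² = (1·δa/a)² + (2·δw/w)² + (3·δq/q)² + (-3·δc/c)²
  a term: (1×0.0769)² = 0.00591
  w term: (2×0.0369)² = 0.00544
  q term: (3×0.0959)² = 0.0828
  c term: (-3×0.108)² = 0.105
Total = 0.199. Share from q = 0.0828/0.199 = 0.416.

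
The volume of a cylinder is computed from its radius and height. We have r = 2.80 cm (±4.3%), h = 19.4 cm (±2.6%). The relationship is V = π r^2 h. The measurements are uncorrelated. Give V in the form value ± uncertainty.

478 ± 42.9 cm^3

Since V is a product/quotient, work with relative uncertainties:
  (2·δr/r)² = (2×0.0430)² = 0.00740;  (1·δh/h)² = (1×0.0260)² = 0.000676
δV/V = √(0.00807) = 0.0898
V = 478 cm^3, so δV = 0.0898 × 478 = 42.9 cm^3.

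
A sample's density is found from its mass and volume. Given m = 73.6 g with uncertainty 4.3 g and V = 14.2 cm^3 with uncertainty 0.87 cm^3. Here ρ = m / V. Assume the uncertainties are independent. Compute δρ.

0.439 g/cm^3

Since ρ is a product/quotient, work with relative uncertainties:
  (1·δm/m)² = (1×0.0584)² = 0.00341;  (-1·δV/V)² = (-1×0.0613)² = 0.00375
δρ/ρ = √(0.00717) = 0.0847
ρ = 5.18 g/cm^3, so δρ = 0.0847 × 5.18 = 0.439 g/cm^3.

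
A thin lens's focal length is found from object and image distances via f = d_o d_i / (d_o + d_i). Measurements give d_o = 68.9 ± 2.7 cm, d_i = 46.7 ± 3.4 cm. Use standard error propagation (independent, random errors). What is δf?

∂f/∂d_o = (d_i/(d_o+d_i))² = 0.163;  ∂f/∂d_i = (d_o/(d_o+d_i))² = 0.355
δf = √((∂f/∂d_o · δd_o)² + (∂f/∂d_i · δd_i)²) = √(0.194 + 1.46) = 1.29 cm

1.29 cm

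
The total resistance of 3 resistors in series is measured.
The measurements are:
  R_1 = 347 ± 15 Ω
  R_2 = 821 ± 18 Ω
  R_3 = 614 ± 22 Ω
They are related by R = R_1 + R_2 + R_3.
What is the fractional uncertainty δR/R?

Each term contributes (cᵢ δxᵢ)² to (δR)²:
  (δR_1)² = 225;  (δR_2)² = 324;  (δR_3)² = 484
δR = √(1030) = 32.1 Ω
R = 1780 Ω, so δR/R = 32.1/1780 = 0.0180.

0.0180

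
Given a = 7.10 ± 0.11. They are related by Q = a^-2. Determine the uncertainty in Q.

0.000615

Products/powers → add relative errors in quadrature, weighted by exponent:
  (-2·δa/a)² = (-2×0.0155)² = 0.000960
δQ/Q = √(0.000960) = 0.0310
Q = 0.0198, so δQ = 0.0310 × 0.0198 = 0.000615.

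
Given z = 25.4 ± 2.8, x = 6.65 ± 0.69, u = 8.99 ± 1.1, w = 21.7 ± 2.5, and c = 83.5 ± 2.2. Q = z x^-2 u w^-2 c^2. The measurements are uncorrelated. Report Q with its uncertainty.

Relative error in a monomial: (δQ/Q)² = Σ (nᵢ · δxᵢ/xᵢ)².
  (1·δz/z)² = (1×0.110)² = 0.0122;  (-2·δx/x)² = (-2×0.104)² = 0.0431;  (1·δu/u)² = (1×0.122)² = 0.0150;  (-2·δw/w)² = (-2×0.115)² = 0.0531;  (2·δc/c)² = (2×0.0263)² = 0.00278
δQ/Q = √(0.126) = 0.355
Q = 76.5, so δQ = 0.355 × 76.5 = 27.1.

76.5 ± 27.1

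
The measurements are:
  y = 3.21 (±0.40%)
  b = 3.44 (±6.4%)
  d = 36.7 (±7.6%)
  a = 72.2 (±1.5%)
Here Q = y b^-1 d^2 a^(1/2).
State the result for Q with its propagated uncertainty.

10700 ± 1760

Relative error in a monomial: (δQ/Q)² = Σ (nᵢ · δxᵢ/xᵢ)².
  (1·δy/y)² = (1×0.00400)² = 1.6e-05;  (-1·δb/b)² = (-1×0.0640)² = 0.00410;  (2·δd/d)² = (2×0.0760)² = 0.0231;  (½·δa/a)² = (0.5×0.0150)² = 5.62e-05
δQ/Q = √(0.0273) = 0.165
Q = 10700, so δQ = 0.165 × 10700 = 1760.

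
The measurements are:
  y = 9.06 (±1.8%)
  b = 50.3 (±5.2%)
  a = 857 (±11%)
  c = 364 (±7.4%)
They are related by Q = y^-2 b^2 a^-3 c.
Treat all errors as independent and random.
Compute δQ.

Relative error in a monomial: (δQ/Q)² = Σ (nᵢ · δxᵢ/xᵢ)².
  (-2·δy/y)² = (-2×0.0180)² = 0.00130;  (2·δb/b)² = (2×0.0520)² = 0.0108;  (-3·δa/a)² = (-3×0.110)² = 0.109;  (1·δc/c)² = (1×0.0740)² = 0.00548
δQ/Q = √(0.126) = 0.356
Q = 1.78e-05, so δQ = 0.356 × 1.78e-05 = 6.34e-06.

6.34e-06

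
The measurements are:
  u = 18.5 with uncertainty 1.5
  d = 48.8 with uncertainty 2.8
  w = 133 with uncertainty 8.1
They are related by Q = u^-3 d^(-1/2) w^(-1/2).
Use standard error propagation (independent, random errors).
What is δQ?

4.84e-07

For a monomial Q ∝ u^-3, d^(-1/2), w^(-1/2), fractional errors add in quadrature:
  (-3·δu/u)² = (-3×0.0811)² = 0.0592;  (−½·δd/d)² = (-0.5×0.0574)² = 0.000823;  (−½·δw/w)² = (-0.5×0.0609)² = 0.000927
δQ/Q = √(0.0609) = 0.247
Q = 1.96e-06, so δQ = 0.247 × 1.96e-06 = 4.84e-07.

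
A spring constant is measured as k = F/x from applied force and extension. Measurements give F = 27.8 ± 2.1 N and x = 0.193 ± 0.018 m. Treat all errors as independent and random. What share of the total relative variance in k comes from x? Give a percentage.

(δk/k)² = (1·δF/F)² + (-1·δx/x)²
  F term: (1×0.0755)² = 0.00571
  x term: (-1×0.0933)² = 0.00870
Total = 0.0144. Share from x = 0.00870/0.0144 = 0.604.

60.4%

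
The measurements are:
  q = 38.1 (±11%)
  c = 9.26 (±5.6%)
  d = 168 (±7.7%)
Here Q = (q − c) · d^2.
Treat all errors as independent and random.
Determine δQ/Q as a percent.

21.3%

Let u = q − c = 28.8. δu = √(δq² + δc²) = √(17.6 + 0.269) = 4.22, so δu/u = 0.146.
Q is then a monomial in u, d:
δQ/Q = √((δu/u)² + (2·δd/d)²) = √(0.0214 + 0.0237) = 0.213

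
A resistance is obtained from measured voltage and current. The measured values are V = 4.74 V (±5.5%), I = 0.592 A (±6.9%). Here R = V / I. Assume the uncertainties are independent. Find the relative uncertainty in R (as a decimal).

0.0882

Each factor contributes (exponent × relative error)² to (δR/R)²:
  (1·δV/V)² = (1×0.0550)² = 0.00302;  (-1·δI/I)² = (-1×0.0690)² = 0.00476
δR/R = √(0.00779) = 0.0882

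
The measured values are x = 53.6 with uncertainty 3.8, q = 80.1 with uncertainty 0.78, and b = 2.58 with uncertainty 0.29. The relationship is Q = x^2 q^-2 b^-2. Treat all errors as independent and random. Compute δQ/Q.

For a monomial Q ∝ x^2, q^-2, b^-2, fractional errors add in quadrature:
  (2·δx/x)² = (2×0.0709)² = 0.0201;  (-2·δq/q)² = (-2×0.00974)² = 0.000379;  (-2·δb/b)² = (-2×0.112)² = 0.0505
δQ/Q = √(0.0710) = 0.266

0.266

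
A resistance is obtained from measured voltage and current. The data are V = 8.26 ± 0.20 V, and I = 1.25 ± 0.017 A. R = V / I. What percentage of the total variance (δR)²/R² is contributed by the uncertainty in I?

24.0%

(δR/R)² = (1·δV/V)² + (-1·δI/I)²
  V term: (1×0.0242)² = 0.000586
  I term: (-1×0.0136)² = 0.000185
Total = 0.000771. Share from I = 0.000185/0.000771 = 0.240.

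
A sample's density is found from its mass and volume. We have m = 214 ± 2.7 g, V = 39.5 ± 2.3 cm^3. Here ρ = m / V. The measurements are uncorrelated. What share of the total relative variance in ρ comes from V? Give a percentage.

95.5%

(δρ/ρ)² = (1·δm/m)² + (-1·δV/V)²
  m term: (1×0.0126)² = 0.000159
  V term: (-1×0.0582)² = 0.00339
Total = 0.00355. Share from V = 0.00339/0.00355 = 0.955.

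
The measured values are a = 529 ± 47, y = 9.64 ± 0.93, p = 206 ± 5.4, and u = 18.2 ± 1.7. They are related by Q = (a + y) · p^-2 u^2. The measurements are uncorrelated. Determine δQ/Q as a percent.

21.3%

Let w = a + y = 539. δw = √(δa² + δy²) = √(2210 + 0.865) = 47.0, so δw/w = 0.0873.
Q is then a monomial in w, p, u:
δQ/Q = √((δw/w)² + (-2·δp/p)² + (2·δu/u)²) = √(0.00762 + 0.00275 + 0.0349) = 0.213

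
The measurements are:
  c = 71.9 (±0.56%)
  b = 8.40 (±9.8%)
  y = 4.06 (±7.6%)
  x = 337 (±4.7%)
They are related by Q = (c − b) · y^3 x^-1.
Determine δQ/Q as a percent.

Let u = c − b = 63.5. δu = √(δc² + δb²) = √(0.162 + 0.678) = 0.916, so δu/u = 0.0144.
Q is then a monomial in u, y, x:
δQ/Q = √((δu/u)² + (3·δy/y)² + (-1·δx/x)²) = √(0.000208 + 0.0520 + 0.00221) = 0.233

23.3%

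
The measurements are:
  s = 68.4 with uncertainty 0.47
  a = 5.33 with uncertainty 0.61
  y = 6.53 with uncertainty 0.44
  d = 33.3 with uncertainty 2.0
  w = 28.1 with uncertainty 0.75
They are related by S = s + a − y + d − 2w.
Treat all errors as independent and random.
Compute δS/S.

0.0599

Sums and differences: (δS)² = Σ (cᵢ δxᵢ)².
  (δs)² = 0.221;  (δa)² = 0.372;  (δy)² = 0.194;  (δd)² = 4.00;  (2·δw)² = 2.25
δS = √(7.04) = 2.65
S = 44.3, so δS/S = 2.65/44.3 = 0.0599.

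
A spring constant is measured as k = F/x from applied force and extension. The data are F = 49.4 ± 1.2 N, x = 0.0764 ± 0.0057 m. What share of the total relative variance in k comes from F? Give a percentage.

9.58%

(δk/k)² = (1·δF/F)² + (-1·δx/x)²
  F term: (1×0.0243)² = 0.000590
  x term: (-1×0.0746)² = 0.00557
Total = 0.00616. Share from F = 0.000590/0.00616 = 0.0958.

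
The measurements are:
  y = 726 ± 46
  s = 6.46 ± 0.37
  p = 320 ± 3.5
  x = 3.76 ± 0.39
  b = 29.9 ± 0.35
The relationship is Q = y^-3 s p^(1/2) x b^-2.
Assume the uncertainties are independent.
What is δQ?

Q is a product of powers, so relative uncertainties combine in quadrature:
  (-3·δy/y)² = (-3×0.0634)² = 0.0361;  (1·δs/s)² = (1×0.0573)² = 0.00328;  (½·δp/p)² = (0.5×0.0109)² = 2.99e-05;  (1·δx/x)² = (1×0.104)² = 0.0108;  (-2·δb/b)² = (-2×0.0117)² = 0.000548
δQ/Q = √(0.0507) = 0.225
Q = 1.27e-09, so δQ = 0.225 × 1.27e-09 = 2.86e-10.

2.86e-10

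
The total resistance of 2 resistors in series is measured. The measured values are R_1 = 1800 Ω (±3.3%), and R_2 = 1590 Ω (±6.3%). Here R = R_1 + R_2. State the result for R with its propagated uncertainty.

3390 ± 116 Ω

Sums and differences: (δR)² = Σ (cᵢ δxᵢ)².
  (δR_1)² = 3530;  (δR_2)² = 10000
δR = √(13600) = 116 Ω
R = 3390 Ω.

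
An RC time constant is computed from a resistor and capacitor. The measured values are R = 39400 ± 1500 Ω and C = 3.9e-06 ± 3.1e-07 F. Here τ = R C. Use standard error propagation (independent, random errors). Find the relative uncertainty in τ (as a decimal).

0.0881

For a monomial τ ∝ R, C, fractional errors add in quadrature:
  (1·δR/R)² = (1×0.0381)² = 0.00145;  (1·δC/C)² = (1×0.0795)² = 0.00632
δτ/τ = √(0.00777) = 0.0881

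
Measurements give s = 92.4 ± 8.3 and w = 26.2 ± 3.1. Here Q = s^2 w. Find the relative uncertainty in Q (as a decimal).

Q is a product of powers, so relative uncertainties combine in quadrature:
  (2·δs/s)² = (2×0.0898)² = 0.0323;  (1·δw/w)² = (1×0.118)² = 0.0140
δQ/Q = √(0.0463) = 0.215

0.215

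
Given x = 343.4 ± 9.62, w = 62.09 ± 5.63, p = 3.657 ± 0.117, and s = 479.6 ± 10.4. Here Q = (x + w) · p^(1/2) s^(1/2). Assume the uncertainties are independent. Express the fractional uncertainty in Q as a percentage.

Let u = x + w = 405.5. δu = √(δx² + δw²) = √(92.5 + 31.7) = 11.1, so δu/u = 0.0275.
Q is then a monomial in u, p, s:
δQ/Q = √((δu/u)² + (½·δp/p)² + (½·δs/s)²) = √(0.000756 + 0.000256 + 0.000118) = 0.0336

3.36%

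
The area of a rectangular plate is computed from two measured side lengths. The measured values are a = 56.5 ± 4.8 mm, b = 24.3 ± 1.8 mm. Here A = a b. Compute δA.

Relative error in a monomial: (δA/A)² = Σ (nᵢ · δxᵢ/xᵢ)².
  (1·δa/a)² = (1×0.0850)² = 0.00722;  (1·δb/b)² = (1×0.0741)² = 0.00549
δA/A = √(0.0127) = 0.113
A = 1370 mm^2, so δA = 0.113 × 1370 = 155 mm^2.

155 mm^2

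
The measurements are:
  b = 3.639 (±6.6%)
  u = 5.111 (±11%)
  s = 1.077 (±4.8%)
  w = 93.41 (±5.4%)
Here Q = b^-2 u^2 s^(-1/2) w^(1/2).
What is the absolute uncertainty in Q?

4.76

For a monomial Q ∝ b^-2, u^2, s^(-1/2), w^(1/2), fractional errors add in quadrature:
  (-2·δb/b)² = (-2×0.0660)² = 0.0174;  (2·δu/u)² = (2×0.110)² = 0.0484;  (−½·δs/s)² = (-0.5×0.0480)² = 0.000576;  (½·δw/w)² = (0.5×0.0540)² = 0.000729
δQ/Q = √(0.0671) = 0.259
Q = 18.37, so δQ = 0.259 × 18.37 = 4.76.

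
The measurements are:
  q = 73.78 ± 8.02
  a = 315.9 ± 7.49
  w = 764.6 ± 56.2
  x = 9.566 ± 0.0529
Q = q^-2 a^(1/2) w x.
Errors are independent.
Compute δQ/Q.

0.230

Q is a product of powers, so relative uncertainties combine in quadrature:
  (-2·δq/q)² = (-2×0.109)² = 0.0473;  (½·δa/a)² = (0.5×0.0237)² = 0.000141;  (1·δw/w)² = (1×0.0735)² = 0.00540;  (1·δx/x)² = (1×0.00553)² = 3.06e-05
δQ/Q = √(0.0528) = 0.230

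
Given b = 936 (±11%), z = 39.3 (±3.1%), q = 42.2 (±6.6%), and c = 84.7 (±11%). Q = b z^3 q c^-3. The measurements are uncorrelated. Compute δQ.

For a monomial Q ∝ b, z^3, q, c^-3, fractional errors add in quadrature:
  (1·δb/b)² = (1×0.110)² = 0.0121;  (3·δz/z)² = (3×0.0310)² = 0.00865;  (1·δq/q)² = (1×0.0660)² = 0.00436;  (-3·δc/c)² = (-3×0.110)² = 0.109
δQ/Q = √(0.134) = 0.366
Q = 3950, so δQ = 0.366 × 3950 = 1440.

1440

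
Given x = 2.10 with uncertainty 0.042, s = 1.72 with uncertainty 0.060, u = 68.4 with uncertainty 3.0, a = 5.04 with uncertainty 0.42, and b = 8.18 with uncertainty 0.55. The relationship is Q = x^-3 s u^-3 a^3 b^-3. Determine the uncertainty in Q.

Q is a product of powers, so relative uncertainties combine in quadrature:
  (-3·δx/x)² = (-3×0.0200)² = 0.00360;  (1·δs/s)² = (1×0.0349)² = 0.00122;  (-3·δu/u)² = (-3×0.0439)² = 0.0173;  (3·δa/a)² = (3×0.0833)² = 0.0625;  (-3·δb/b)² = (-3×0.0672)² = 0.0407
δQ/Q = √(0.125) = 0.354
Q = 1.36e-07, so δQ = 0.354 × 1.36e-07 = 4.81e-08.

4.81e-08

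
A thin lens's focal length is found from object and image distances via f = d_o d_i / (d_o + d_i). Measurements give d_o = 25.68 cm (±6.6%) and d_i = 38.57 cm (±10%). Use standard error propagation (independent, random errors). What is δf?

∂f/∂d_o = (d_i/(d_o+d_i))² = 0.360;  ∂f/∂d_i = (d_o/(d_o+d_i))² = 0.160
δf = √((∂f/∂d_o · δd_o)² + (∂f/∂d_i · δd_i)²) = √(0.373 + 0.380) = 0.868 cm

0.868 cm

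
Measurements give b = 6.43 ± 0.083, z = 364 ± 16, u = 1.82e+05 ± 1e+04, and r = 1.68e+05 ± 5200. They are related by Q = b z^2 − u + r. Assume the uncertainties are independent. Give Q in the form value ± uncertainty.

Let p = b·z^2 = 8.52e+05. δp/p = √((1·δb/b)² + (2·δz/z)²) = √(0.000167 + 0.00773) = 0.0889, so δp = 75700.
Q = p − u + r: δQ = √(δp² + δu² + δr²) = √(5.73e+09 + 1e+08 + 2.7e+07) = 76500
Q = 8.38e+05.

(8.38 ± 0.765) × 10^5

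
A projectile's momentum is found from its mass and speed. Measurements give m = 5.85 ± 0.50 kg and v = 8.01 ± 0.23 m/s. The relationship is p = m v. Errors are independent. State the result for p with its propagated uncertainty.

46.9 ± 4.22 kg·m/s

Products/powers → add relative errors in quadrature, weighted by exponent:
  (1·δm/m)² = (1×0.0855)² = 0.00731;  (1·δv/v)² = (1×0.0287)² = 0.000824
δp/p = √(0.00813) = 0.0902
p = 46.9 kg·m/s, so δp = 0.0902 × 46.9 = 4.22 kg·m/s.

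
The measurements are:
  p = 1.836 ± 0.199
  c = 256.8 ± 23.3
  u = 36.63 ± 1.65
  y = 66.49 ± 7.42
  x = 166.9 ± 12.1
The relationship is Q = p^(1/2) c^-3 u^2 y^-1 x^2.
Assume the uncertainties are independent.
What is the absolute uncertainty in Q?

0.0155

For a monomial Q ∝ p^(1/2), c^-3, u^2, y^-1, x^2, fractional errors add in quadrature:
  (½·δp/p)² = (0.5×0.108)² = 0.00294;  (-3·δc/c)² = (-3×0.0907)² = 0.0741;  (2·δu/u)² = (2×0.0450)² = 0.00812;  (-1·δy/y)² = (-1×0.112)² = 0.0125;  (2·δx/x)² = (2×0.0725)² = 0.0210
δQ/Q = √(0.119) = 0.344
Q = 0.04498, so δQ = 0.344 × 0.04498 = 0.0155.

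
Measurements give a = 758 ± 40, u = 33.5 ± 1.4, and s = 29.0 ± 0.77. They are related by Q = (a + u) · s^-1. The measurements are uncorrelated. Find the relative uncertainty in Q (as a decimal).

0.0571

Let w = a + u = 792. δw = √(δa² + δu²) = √(1600 + 1.96) = 40.0, so δw/w = 0.0506.
Q is then a monomial in w, s:
δQ/Q = √((δw/w)² + (-1·δs/s)²) = √(0.00256 + 0.000705) = 0.0571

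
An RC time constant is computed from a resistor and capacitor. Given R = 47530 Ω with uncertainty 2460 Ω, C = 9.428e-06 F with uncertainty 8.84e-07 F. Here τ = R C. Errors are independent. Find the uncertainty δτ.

Relative error in a monomial: (δτ/τ)² = Σ (nᵢ · δxᵢ/xᵢ)².
  (1·δR/R)² = (1×0.0518)² = 0.00268;  (1·δC/C)² = (1×0.0938)² = 0.00879
δτ/τ = √(0.0115) = 0.107
τ = 0.4481 s, so δτ = 0.107 × 0.4481 = 0.0480 s.

0.0480 s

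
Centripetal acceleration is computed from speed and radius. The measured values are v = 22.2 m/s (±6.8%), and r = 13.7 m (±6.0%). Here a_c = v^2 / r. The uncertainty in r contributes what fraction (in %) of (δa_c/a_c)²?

(δa_c/a_c)² = (2·δv/v)² + (-1·δr/r)²
  v term: (2×0.0680)² = 0.0185
  r term: (-1×0.0600)² = 0.00360
Total = 0.0221. Share from r = 0.00360/0.0221 = 0.163.

16.3%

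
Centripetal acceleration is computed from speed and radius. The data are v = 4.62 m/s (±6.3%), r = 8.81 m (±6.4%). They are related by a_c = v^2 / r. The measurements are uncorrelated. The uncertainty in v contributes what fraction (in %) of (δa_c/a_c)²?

(δa_c/a_c)² = (2·δv/v)² + (-1·δr/r)²
  v term: (2×0.0630)² = 0.0159
  r term: (-1×0.0640)² = 0.00410
Total = 0.0200. Share from v = 0.0159/0.0200 = 0.795.

79.5%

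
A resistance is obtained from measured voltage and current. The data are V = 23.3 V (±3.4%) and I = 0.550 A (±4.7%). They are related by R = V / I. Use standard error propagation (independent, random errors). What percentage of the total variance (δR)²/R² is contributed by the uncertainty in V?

34.4%

(δR/R)² = (1·δV/V)² + (-1·δI/I)²
  V term: (1×0.0340)² = 0.00116
  I term: (-1×0.0470)² = 0.00221
Total = 0.00336. Share from V = 0.00116/0.00336 = 0.344.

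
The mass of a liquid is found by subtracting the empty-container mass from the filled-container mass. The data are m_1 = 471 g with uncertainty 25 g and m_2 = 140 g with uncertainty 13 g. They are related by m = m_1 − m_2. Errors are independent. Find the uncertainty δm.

28.2 g

Each term contributes (cᵢ δxᵢ)² to (δm)²:
  (δm_1)² = 625;  (δm_2)² = 169
δm = √(794) = 28.2 g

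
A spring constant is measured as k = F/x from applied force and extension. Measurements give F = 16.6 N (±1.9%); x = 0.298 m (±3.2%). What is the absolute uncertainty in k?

2.07 N/m

Each factor contributes (exponent × relative error)² to (δk/k)²:
  (1·δF/F)² = (1×0.0190)² = 0.000361;  (-1·δx/x)² = (-1×0.0320)² = 0.00102
δk/k = √(0.00138) = 0.0372
k = 55.7 N/m, so δk = 0.0372 × 55.7 = 2.07 N/m.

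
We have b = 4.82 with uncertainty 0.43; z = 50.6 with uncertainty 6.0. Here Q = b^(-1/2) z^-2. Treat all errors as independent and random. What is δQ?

For a monomial Q ∝ b^(-1/2), z^-2, fractional errors add in quadrature:
  (−½·δb/b)² = (-0.5×0.0892)² = 0.00199;  (-2·δz/z)² = (-2×0.119)² = 0.0562
δQ/Q = √(0.0582) = 0.241
Q = 0.000178, so δQ = 0.241 × 0.000178 = 4.29e-05.

4.29e-05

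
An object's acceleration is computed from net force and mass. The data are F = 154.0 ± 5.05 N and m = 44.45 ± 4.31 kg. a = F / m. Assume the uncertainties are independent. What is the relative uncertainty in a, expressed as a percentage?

Relative error in a monomial: (δa/a)² = Σ (nᵢ · δxᵢ/xᵢ)².
  (1·δF/F)² = (1×0.0328)² = 0.00108;  (-1·δm/m)² = (-1×0.0970)² = 0.00940
δa/a = √(0.0105) = 0.102

10.2%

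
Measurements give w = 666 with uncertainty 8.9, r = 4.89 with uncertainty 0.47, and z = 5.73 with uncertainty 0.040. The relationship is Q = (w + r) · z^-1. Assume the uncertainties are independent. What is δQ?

1.76

Let u = w + r = 671. δu = √(δw² + δr²) = √(79.2 + 0.221) = 8.91, so δu/u = 0.0133.
Q is then a monomial in u, z:
δQ/Q = √((δu/u)² + (-1·δz/z)²) = √(0.000176 + 4.87e-05) = 0.0150
Q = 117, so δQ = 0.0150 × 117 = 1.76.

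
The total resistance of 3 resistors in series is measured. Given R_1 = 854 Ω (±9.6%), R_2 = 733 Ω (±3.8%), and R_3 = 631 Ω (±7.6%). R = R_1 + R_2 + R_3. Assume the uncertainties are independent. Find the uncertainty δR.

R is a linear combination, so absolute uncertainties add in quadrature:
  (δR_1)² = 6720;  (δR_2)² = 776;  (δR_3)² = 2300
δR = √(9800) = 99.0 Ω

99.0 Ω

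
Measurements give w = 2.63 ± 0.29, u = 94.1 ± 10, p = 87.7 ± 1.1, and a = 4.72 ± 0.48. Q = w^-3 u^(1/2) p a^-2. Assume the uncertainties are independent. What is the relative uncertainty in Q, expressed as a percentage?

39.2%

Each factor contributes (exponent × relative error)² to (δQ/Q)²:
  (-3·δw/w)² = (-3×0.110)² = 0.109;  (½·δu/u)² = (0.5×0.106)² = 0.00282;  (1·δp/p)² = (1×0.0125)² = 0.000157;  (-2·δa/a)² = (-2×0.102)² = 0.0414
δQ/Q = √(0.154) = 0.392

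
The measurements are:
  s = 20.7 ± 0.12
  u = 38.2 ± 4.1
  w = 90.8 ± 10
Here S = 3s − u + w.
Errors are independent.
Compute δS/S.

0.0943

Each term contributes (cᵢ δxᵢ)² to (δS)²:
  (3·δs)² = 0.130;  (δu)² = 16.8;  (δw)² = 100
δS = √(117) = 10.8
S = 115, so δS/S = 10.8/115 = 0.0943.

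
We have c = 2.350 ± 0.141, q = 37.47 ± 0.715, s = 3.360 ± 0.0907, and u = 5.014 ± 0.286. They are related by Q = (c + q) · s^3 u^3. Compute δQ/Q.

0.190

Let w = c + q = 39.82. δw = √(δc² + δq²) = √(0.0199 + 0.511) = 0.729, so δw/w = 0.0183.
Q is then a monomial in w, s, u:
δQ/Q = √((δw/w)² + (3·δs/s)² + (3·δu/u)²) = √(0.000335 + 0.00656 + 0.0293) = 0.190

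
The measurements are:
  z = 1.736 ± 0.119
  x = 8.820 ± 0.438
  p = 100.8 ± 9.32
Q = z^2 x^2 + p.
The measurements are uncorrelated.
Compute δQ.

Let w = z^2·x^2 = 234.4. δw/w = √((2·δz/z)² + (2·δx/x)²) = √(0.0188 + 0.00986) = 0.169, so δw = 39.7.
Q = w + p: δQ = √(δw² + δp²) = √(1580 + 86.9) = 40.8

40.8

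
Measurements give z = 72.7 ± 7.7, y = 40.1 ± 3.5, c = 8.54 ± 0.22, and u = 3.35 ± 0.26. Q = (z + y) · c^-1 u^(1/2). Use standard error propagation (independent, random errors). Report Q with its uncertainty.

24.2 ± 2.13

Let w = z + y = 113. δw = √(δz² + δy²) = √(59.3 + 12.2) = 8.46, so δw/w = 0.0750.
Q is then a monomial in w, c, u:
δQ/Q = √((δw/w)² + (-1·δc/c)² + (½·δu/u)²) = √(0.00562 + 0.000664 + 0.00151) = 0.0883
Q = 24.2, so δQ = 0.0883 × 24.2 = 2.13.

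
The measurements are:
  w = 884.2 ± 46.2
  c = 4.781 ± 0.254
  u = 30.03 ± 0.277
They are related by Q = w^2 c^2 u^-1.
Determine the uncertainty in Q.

88900

Q is a product of powers, so relative uncertainties combine in quadrature:
  (2·δw/w)² = (2×0.0523)² = 0.0109;  (2·δc/c)² = (2×0.0531)² = 0.0113;  (-1·δu/u)² = (-1×0.00922)² = 8.51e-05
δQ/Q = √(0.0223) = 0.149
Q = 595100, so δQ = 0.149 × 595100 = 88900.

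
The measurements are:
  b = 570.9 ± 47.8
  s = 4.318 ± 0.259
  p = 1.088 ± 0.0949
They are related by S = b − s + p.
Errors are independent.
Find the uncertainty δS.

Absolute uncertainties add in quadrature for a linear combination:
  (δb)² = 2280;  (δs)² = 0.0671;  (δp)² = 0.00901
δS = √(2280) = 47.8

47.8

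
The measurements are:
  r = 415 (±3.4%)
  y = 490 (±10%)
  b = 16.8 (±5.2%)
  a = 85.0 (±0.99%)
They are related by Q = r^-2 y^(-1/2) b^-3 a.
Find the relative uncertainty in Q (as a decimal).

0.178

Products/powers → add relative errors in quadrature, weighted by exponent:
  (-2·δr/r)² = (-2×0.0340)² = 0.00462;  (−½·δy/y)² = (-0.5×0.100)² = 0.00250;  (-3·δb/b)² = (-3×0.0520)² = 0.0243;  (1·δa/a)² = (1×0.00990)² = 9.8e-05
δQ/Q = √(0.0316) = 0.178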